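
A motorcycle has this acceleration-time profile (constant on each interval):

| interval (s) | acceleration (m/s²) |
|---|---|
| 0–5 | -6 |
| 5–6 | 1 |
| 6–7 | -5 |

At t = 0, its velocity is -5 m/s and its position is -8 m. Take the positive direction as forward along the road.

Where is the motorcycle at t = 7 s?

On each constant-a segment, Δv = aΔt and Δx = v₀Δt + ½aΔt²; chain segment to segment.
0–5 s: v starts -5 m/s; Δx = -5·5 + ½·-6·5² = -100 m; v ends -35 m/s.
5–6 s: v starts -35 m/s; Δx = -35·1 + ½·1·1² = -34.5 m; v ends -34 m/s.
6–7 s: v starts -34 m/s; Δx = -34·1 + ½·-5·1² = -36.5 m; v ends -39 m/s.
x(7) = -8 + Σ Δx = -179 m.

-179 m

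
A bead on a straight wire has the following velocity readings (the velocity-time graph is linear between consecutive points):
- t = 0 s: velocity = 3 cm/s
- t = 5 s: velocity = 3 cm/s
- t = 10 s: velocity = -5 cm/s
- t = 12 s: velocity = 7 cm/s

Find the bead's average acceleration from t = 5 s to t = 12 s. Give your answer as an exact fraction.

4/7 cm/s²

Average acceleration = Δv/Δt = (7 − 3)/(12 − 5) = 4/7 cm/s².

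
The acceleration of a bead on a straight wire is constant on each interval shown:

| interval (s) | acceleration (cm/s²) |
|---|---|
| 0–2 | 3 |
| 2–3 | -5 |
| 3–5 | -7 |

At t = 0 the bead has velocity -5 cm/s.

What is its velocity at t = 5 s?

Δv equals the area under the a-t graph; then v = v₀ + Δv.
0–2 s: 3 × 2 = 6 cm/s
2–3 s: -5 × 1 = -5 cm/s
3–5 s: -7 × 2 = -14 cm/s
Δv = -13 cm/s, so v(5) = -5 + (-13) = -18 cm/s.

-18 cm/s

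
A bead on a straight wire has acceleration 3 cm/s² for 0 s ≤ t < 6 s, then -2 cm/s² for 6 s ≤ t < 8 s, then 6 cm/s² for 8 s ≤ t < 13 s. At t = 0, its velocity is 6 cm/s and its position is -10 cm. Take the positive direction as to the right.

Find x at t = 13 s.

299 cm

On each constant-a segment, Δv = aΔt and Δx = v₀Δt + ½aΔt²; chain segment to segment.
0–6 s: v starts 6 cm/s; Δx = 6·6 + ½·3·6² = 90 cm; v ends 24 cm/s.
6–8 s: v starts 24 cm/s; Δx = 24·2 + ½·-2·2² = 44 cm; v ends 20 cm/s.
8–13 s: v starts 20 cm/s; Δx = 20·5 + ½·6·5² = 175 cm; v ends 50 cm/s.
x(13) = -10 + Σ Δx = 299 cm.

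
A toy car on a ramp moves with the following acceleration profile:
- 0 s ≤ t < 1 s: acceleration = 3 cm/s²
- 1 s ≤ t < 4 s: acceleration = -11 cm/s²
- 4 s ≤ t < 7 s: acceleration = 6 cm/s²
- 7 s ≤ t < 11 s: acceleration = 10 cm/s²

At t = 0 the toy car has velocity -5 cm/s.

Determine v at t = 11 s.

Δv equals the area under the a-t graph; then v = v₀ + Δv.
0–1 s: 3 × 1 = 3 cm/s
1–4 s: -11 × 3 = -33 cm/s
4–7 s: 6 × 3 = 18 cm/s
7–11 s: 10 × 4 = 40 cm/s
Δv = 28 cm/s, so v(11) = -5 + (28) = 23 cm/s.

23 cm/s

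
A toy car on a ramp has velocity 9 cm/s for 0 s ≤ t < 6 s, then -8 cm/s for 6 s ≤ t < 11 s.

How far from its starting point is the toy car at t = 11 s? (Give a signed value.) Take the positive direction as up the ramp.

14 cm

Displacement is the signed area under the v-t curve.
0–6 s: 9 × 6 = 54 cm
6–11 s: -8 × 5 = -40 cm
Net displacement = 14 cm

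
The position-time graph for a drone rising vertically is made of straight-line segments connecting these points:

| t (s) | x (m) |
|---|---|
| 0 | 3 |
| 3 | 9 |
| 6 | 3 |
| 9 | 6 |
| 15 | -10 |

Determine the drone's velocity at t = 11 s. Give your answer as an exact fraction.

Velocity is the slope of the x-t graph on 9–15 s: (-10 − 6)/(15 − 9) = -8/3 m/s.

-8/3 m/s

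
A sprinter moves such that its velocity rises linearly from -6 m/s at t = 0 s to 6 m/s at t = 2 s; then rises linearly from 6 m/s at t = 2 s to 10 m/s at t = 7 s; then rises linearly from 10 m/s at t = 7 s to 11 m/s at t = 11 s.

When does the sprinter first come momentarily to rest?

v changes sign on 0–2 s (from -6 to 6); the graph is linear there, so v = 0 at t = 0 + (6)·(2 − 0)/(6 − -6) = 1 s.

t = 1 s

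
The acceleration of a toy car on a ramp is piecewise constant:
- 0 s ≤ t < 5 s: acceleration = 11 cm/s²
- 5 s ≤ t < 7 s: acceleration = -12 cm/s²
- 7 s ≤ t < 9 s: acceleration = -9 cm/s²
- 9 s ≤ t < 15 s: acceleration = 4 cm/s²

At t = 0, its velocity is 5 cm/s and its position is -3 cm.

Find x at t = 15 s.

On each constant-a segment, Δv = aΔt and Δx = v₀Δt + ½aΔt²; chain segment to segment.
0–5 s: v starts 5 cm/s; Δx = 5·5 + ½·11·5² = 162.5 cm; v ends 60 cm/s.
5–7 s: v starts 60 cm/s; Δx = 60·2 + ½·-12·2² = 96 cm; v ends 36 cm/s.
7–9 s: v starts 36 cm/s; Δx = 36·2 + ½·-9·2² = 54 cm; v ends 18 cm/s.
9–15 s: v starts 18 cm/s; Δx = 18·6 + ½·4·6² = 180 cm; v ends 42 cm/s.
x(15) = -3 + Σ Δx = 489.5 cm.

489.5 cm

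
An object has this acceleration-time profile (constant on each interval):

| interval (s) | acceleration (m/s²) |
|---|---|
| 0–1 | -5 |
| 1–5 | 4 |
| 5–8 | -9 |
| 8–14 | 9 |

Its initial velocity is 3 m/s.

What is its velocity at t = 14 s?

Δv equals the area under the a-t graph; then v = v₀ + Δv.
0–1 s: -5 × 1 = -5 m/s
1–5 s: 4 × 4 = 16 m/s
5–8 s: -9 × 3 = -27 m/s
8–14 s: 9 × 6 = 54 m/s
Δv = 38 m/s, so v(14) = 3 + (38) = 41 m/s.

41 m/s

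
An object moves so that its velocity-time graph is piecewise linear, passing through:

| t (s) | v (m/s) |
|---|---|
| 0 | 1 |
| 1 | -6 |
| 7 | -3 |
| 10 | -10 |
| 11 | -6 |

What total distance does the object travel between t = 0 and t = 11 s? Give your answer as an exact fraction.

400/7 m

Distance (not displacement) is the total path length: add the absolute areas under v-t.
0–1 s: v = 0 at t = 1/7 s; triangle areas 1/14 + 18/7 = 37/14 m
1–7 s: |½(-6 + -3)(6)| = 27 m
7–10 s: |½(-3 + -10)(3)| = 19.5 m
10–11 s: |½(-10 + -6)(1)| = 8 m
Total distance = 400/7 m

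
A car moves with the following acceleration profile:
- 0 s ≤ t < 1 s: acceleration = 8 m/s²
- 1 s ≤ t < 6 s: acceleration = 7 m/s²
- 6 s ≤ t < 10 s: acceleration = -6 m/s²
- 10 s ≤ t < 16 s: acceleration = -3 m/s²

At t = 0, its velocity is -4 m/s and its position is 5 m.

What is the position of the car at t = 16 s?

On each constant-a segment, Δv = aΔt and Δx = v₀Δt + ½aΔt²; chain segment to segment.
0–1 s: v starts -4 m/s; Δx = -4·1 + ½·8·1² = 0 m; v ends 4 m/s.
1–6 s: v starts 4 m/s; Δx = 4·5 + ½·7·5² = 107.5 m; v ends 39 m/s.
6–10 s: v starts 39 m/s; Δx = 39·4 + ½·-6·4² = 108 m; v ends 15 m/s.
10–16 s: v starts 15 m/s; Δx = 15·6 + ½·-3·6² = 36 m; v ends -3 m/s.
x(16) = 5 + Σ Δx = 256.5 m.

256.5 m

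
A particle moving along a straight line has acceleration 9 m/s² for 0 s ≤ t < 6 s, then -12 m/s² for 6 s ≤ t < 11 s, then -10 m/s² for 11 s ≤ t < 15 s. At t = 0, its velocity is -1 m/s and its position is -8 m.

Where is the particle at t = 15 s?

On each constant-a segment, Δv = aΔt and Δx = v₀Δt + ½aΔt²; chain segment to segment.
0–6 s: v starts -1 m/s; Δx = -1·6 + ½·9·6² = 156 m; v ends 53 m/s.
6–11 s: v starts 53 m/s; Δx = 53·5 + ½·-12·5² = 115 m; v ends -7 m/s.
11–15 s: v starts -7 m/s; Δx = -7·4 + ½·-10·4² = -108 m; v ends -47 m/s.
x(15) = -8 + Σ Δx = 155 m.

155 m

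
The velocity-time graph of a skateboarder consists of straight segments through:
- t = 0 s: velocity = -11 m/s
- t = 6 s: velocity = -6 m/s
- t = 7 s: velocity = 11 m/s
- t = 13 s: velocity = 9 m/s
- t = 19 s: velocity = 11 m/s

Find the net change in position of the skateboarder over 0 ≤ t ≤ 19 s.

Net displacement equals the area under the velocity-time graph (areas below the axis count negative).
0–6 s: ½(-11 + -6)(6) = -51 m
6–7 s: ½(-6 + 11)(1) = 2.5 m
7–13 s: ½(11 + 9)(6) = 60 m
13–19 s: ½(9 + 11)(6) = 60 m
Net displacement = 71.5 m

71.5 m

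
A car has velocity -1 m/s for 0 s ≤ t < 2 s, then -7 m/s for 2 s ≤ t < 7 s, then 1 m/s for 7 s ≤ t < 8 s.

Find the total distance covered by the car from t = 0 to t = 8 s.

Total distance travelled is ∫|v| dt — sum the magnitudes of each area piece.
0–2 s: |-1| × 2 = 2 m
2–7 s: |-7| × 5 = 35 m
7–8 s: |1| × 1 = 1 m
Total distance = 38 m

38 m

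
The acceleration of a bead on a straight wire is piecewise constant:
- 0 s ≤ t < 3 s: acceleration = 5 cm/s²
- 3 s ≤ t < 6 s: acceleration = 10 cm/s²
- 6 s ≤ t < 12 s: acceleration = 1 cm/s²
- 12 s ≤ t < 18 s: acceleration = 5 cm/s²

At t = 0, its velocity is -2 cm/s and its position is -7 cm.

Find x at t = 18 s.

753.5 cm

On each constant-a segment, Δv = aΔt and Δx = v₀Δt + ½aΔt²; chain segment to segment.
0–3 s: v starts -2 cm/s; Δx = -2·3 + ½·5·3² = 16.5 cm; v ends 13 cm/s.
3–6 s: v starts 13 cm/s; Δx = 13·3 + ½·10·3² = 84 cm; v ends 43 cm/s.
6–12 s: v starts 43 cm/s; Δx = 43·6 + ½·1·6² = 276 cm; v ends 49 cm/s.
12–18 s: v starts 49 cm/s; Δx = 49·6 + ½·5·6² = 384 cm; v ends 79 cm/s.
x(18) = -7 + Σ Δx = 753.5 cm.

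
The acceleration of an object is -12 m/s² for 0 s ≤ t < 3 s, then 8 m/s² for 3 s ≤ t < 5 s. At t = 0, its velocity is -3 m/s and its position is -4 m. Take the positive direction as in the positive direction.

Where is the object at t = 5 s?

-129 m

On each constant-a segment, Δv = aΔt and Δx = v₀Δt + ½aΔt²; chain segment to segment.
0–3 s: v starts -3 m/s; Δx = -3·3 + ½·-12·3² = -63 m; v ends -39 m/s.
3–5 s: v starts -39 m/s; Δx = -39·2 + ½·8·2² = -62 m; v ends -23 m/s.
x(5) = -4 + Σ Δx = -129 m.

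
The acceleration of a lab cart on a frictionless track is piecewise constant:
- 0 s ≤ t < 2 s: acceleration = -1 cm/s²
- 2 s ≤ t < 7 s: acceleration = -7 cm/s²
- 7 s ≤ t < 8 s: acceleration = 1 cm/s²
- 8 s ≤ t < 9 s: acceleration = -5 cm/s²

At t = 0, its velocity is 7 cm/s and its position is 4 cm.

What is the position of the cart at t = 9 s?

-107.5 cm

On each constant-a segment, Δv = aΔt and Δx = v₀Δt + ½aΔt²; chain segment to segment.
0–2 s: v starts 7 cm/s; Δx = 7·2 + ½·-1·2² = 12 cm; v ends 5 cm/s.
2–7 s: v starts 5 cm/s; Δx = 5·5 + ½·-7·5² = -62.5 cm; v ends -30 cm/s.
7–8 s: v starts -30 cm/s; Δx = -30·1 + ½·1·1² = -29.5 cm; v ends -29 cm/s.
8–9 s: v starts -29 cm/s; Δx = -29·1 + ½·-5·1² = -31.5 cm; v ends -34 cm/s.
x(9) = 4 + Σ Δx = -107.5 cm.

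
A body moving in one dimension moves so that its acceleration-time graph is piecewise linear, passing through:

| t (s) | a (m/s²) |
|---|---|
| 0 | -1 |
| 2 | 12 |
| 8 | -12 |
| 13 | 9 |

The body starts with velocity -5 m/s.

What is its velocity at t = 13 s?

-1.5 m/s

Δv equals the area under the a-t graph; then v = v₀ + Δv.
0–2 s: ½(-1 + 12)(2) = 11 m/s
2–8 s: ½(12 + -12)(6) = 0 m/s
8–13 s: ½(-12 + 9)(5) = -7.5 m/s
Δv = 3.5 m/s, so v(13) = -5 + (3.5) = -1.5 m/s.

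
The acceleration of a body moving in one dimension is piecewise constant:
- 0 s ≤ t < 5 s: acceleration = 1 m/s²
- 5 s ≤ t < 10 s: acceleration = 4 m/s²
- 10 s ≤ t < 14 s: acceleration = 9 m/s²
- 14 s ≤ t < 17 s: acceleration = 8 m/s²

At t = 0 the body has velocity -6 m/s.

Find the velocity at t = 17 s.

79 m/s

Δv equals the area under the a-t graph; then v = v₀ + Δv.
0–5 s: 1 × 5 = 5 m/s
5–10 s: 4 × 5 = 20 m/s
10–14 s: 9 × 4 = 36 m/s
14–17 s: 8 × 3 = 24 m/s
Δv = 85 m/s, so v(17) = -6 + (85) = 79 m/s.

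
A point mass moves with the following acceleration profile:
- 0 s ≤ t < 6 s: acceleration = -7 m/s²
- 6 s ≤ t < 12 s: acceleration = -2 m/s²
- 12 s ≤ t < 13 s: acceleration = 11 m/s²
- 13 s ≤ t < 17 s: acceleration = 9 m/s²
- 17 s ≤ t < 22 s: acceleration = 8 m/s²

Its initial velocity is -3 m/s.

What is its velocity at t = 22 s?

Δv equals the area under the a-t graph; then v = v₀ + Δv.
0–6 s: -7 × 6 = -42 m/s
6–12 s: -2 × 6 = -12 m/s
12–13 s: 11 × 1 = 11 m/s
13–17 s: 9 × 4 = 36 m/s
17–22 s: 8 × 5 = 40 m/s
Δv = 33 m/s, so v(22) = -3 + (33) = 30 m/s.

30 m/s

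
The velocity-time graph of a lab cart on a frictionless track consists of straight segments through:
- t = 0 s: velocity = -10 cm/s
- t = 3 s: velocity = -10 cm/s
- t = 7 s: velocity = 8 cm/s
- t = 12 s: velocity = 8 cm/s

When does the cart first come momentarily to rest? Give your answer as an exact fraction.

t = 47/9 s

v changes sign on 3–7 s (from -10 to 8); the graph is linear there, so v = 0 at t = 3 + (10)·(7 − 3)/(8 − -10) = 47/9 s.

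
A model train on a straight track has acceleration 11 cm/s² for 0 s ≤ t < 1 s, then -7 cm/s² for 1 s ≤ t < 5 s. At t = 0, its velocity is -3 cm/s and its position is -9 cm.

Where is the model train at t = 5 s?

On each constant-a segment, Δv = aΔt and Δx = v₀Δt + ½aΔt²; chain segment to segment.
0–1 s: v starts -3 cm/s; Δx = -3·1 + ½·11·1² = 2.5 cm; v ends 8 cm/s.
1–5 s: v starts 8 cm/s; Δx = 8·4 + ½·-7·4² = -24 cm; v ends -20 cm/s.
x(5) = -9 + Σ Δx = -30.5 cm.

-30.5 cm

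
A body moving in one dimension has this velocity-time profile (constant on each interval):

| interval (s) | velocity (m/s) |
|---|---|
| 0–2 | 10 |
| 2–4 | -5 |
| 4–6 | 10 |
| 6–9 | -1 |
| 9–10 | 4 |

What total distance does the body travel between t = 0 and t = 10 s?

57 m

Total distance travelled is ∫|v| dt — sum the magnitudes of each area piece.
0–2 s: |10| × 2 = 20 m
2–4 s: |-5| × 2 = 10 m
4–6 s: |10| × 2 = 20 m
6–9 s: |-1| × 3 = 3 m
9–10 s: |4| × 1 = 4 m
Total distance = 57 m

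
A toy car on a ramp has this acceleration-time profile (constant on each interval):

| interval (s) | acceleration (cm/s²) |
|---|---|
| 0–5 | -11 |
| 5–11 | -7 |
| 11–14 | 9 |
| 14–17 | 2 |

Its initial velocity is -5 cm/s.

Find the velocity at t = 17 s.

Δv equals the area under the a-t graph; then v = v₀ + Δv.
0–5 s: -11 × 5 = -55 cm/s
5–11 s: -7 × 6 = -42 cm/s
11–14 s: 9 × 3 = 27 cm/s
14–17 s: 2 × 3 = 6 cm/s
Δv = -64 cm/s, so v(17) = -5 + (-64) = -69 cm/s.

-69 cm/s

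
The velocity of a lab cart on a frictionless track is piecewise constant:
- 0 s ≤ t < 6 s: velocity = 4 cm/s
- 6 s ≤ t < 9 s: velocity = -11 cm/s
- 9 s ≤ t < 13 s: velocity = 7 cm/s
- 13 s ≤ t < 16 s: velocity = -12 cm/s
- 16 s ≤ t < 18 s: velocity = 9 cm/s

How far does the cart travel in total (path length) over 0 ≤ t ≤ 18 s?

Distance (not displacement) is the total path length: add the absolute areas under v-t.
0–6 s: |4| × 6 = 24 cm
6–9 s: |-11| × 3 = 33 cm
9–13 s: |7| × 4 = 28 cm
13–16 s: |-12| × 3 = 36 cm
16–18 s: |9| × 2 = 18 cm
Total distance = 139 cm

139 cm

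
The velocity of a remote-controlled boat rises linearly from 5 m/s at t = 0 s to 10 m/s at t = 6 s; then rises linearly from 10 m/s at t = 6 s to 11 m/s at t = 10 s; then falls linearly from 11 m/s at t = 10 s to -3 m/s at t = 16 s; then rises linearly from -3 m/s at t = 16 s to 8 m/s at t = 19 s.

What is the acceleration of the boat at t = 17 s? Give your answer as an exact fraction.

Acceleration is the slope of the v-t graph on 16–19 s: (8 − -3)/(19 − 16) = 11/3 m/s².

11/3 m/s²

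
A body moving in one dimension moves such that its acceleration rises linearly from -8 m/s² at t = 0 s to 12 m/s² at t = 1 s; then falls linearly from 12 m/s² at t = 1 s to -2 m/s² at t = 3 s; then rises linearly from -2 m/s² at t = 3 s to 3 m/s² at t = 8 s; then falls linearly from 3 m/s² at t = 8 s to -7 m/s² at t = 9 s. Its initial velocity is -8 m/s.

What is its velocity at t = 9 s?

4.5 m/s

Δv equals the area under the a-t graph; then v = v₀ + Δv.
0–1 s: ½(-8 + 12)(1) = 2 m/s
1–3 s: ½(12 + -2)(2) = 10 m/s
3–8 s: ½(-2 + 3)(5) = 2.5 m/s
8–9 s: ½(3 + -7)(1) = -2 m/s
Δv = 12.5 m/s, so v(9) = -8 + (12.5) = 4.5 m/s.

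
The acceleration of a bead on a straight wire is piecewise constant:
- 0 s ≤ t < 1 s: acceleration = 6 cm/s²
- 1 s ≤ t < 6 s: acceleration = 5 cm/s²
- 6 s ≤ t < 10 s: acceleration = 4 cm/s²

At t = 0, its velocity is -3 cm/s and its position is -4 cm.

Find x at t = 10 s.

217.5 cm

On each constant-a segment, Δv = aΔt and Δx = v₀Δt + ½aΔt²; chain segment to segment.
0–1 s: v starts -3 cm/s; Δx = -3·1 + ½·6·1² = 0 cm; v ends 3 cm/s.
1–6 s: v starts 3 cm/s; Δx = 3·5 + ½·5·5² = 77.5 cm; v ends 28 cm/s.
6–10 s: v starts 28 cm/s; Δx = 28·4 + ½·4·4² = 144 cm; v ends 44 cm/s.
x(10) = -4 + Σ Δx = 217.5 cm.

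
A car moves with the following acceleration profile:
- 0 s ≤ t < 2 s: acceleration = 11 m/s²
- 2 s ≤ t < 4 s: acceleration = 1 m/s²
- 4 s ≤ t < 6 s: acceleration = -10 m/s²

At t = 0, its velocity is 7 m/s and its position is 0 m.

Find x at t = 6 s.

On each constant-a segment, Δv = aΔt and Δx = v₀Δt + ½aΔt²; chain segment to segment.
0–2 s: v starts 7 m/s; Δx = 7·2 + ½·11·2² = 36 m; v ends 29 m/s.
2–4 s: v starts 29 m/s; Δx = 29·2 + ½·1·2² = 60 m; v ends 31 m/s.
4–6 s: v starts 31 m/s; Δx = 31·2 + ½·-10·2² = 42 m; v ends 11 m/s.
x(6) = 0 + Σ Δx = 138 m.

138 m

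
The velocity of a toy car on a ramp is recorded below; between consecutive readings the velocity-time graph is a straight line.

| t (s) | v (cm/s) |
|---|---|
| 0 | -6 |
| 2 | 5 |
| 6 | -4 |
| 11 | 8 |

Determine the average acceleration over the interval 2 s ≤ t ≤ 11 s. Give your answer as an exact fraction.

1/3 cm/s²

Average acceleration = Δv/Δt = (8 − 5)/(11 − 2) = 1/3 cm/s².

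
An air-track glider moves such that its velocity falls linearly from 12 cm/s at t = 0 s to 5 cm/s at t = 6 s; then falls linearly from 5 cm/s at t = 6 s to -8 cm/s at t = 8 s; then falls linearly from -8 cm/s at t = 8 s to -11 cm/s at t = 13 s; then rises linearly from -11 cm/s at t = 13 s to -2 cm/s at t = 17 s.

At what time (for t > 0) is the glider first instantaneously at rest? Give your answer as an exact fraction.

t = 88/13 s

v changes sign on 6–8 s (from 5 to -8); the graph is linear there, so v = 0 at t = 6 + (-5)·(8 − 6)/(-8 − 5) = 88/13 s.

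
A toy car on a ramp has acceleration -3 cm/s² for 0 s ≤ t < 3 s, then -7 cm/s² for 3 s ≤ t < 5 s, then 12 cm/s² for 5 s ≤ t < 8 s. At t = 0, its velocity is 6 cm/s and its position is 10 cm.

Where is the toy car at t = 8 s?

-2.5 cm

On each constant-a segment, Δv = aΔt and Δx = v₀Δt + ½aΔt²; chain segment to segment.
0–3 s: v starts 6 cm/s; Δx = 6·3 + ½·-3·3² = 4.5 cm; v ends -3 cm/s.
3–5 s: v starts -3 cm/s; Δx = -3·2 + ½·-7·2² = -20 cm; v ends -17 cm/s.
5–8 s: v starts -17 cm/s; Δx = -17·3 + ½·12·3² = 3 cm; v ends 19 cm/s.
x(8) = 10 + Σ Δx = -2.5 cm.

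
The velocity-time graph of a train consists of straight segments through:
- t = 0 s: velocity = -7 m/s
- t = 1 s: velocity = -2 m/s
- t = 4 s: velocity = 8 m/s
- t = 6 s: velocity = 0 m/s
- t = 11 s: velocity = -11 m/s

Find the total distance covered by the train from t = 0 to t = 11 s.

Distance (not displacement) is the total path length: add the absolute areas under v-t.
0–1 s: |½(-7 + -2)(1)| = 4.5 m
1–4 s: v = 0 at t = 1.6 s; triangle areas 0.6 + 9.6 = 10.2 m
4–6 s: |½(8 + 0)(2)| = 8 m
6–11 s: |½(0 + -11)(5)| = 27.5 m
Total distance = 50.2 m

50.2 m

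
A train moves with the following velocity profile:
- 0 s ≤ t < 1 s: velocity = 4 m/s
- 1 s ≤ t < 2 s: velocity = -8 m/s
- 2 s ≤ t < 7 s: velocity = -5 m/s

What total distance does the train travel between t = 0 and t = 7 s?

Total distance travelled is ∫|v| dt — sum the magnitudes of each area piece.
0–1 s: |4| × 1 = 4 m
1–2 s: |-8| × 1 = 8 m
2–7 s: |-5| × 5 = 25 m
Total distance = 37 m

37 m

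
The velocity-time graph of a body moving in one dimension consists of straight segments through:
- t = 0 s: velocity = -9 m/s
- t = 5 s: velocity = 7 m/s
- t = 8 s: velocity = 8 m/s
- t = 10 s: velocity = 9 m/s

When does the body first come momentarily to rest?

v changes sign on 0–5 s (from -9 to 7); the graph is linear there, so v = 0 at t = 0 + (9)·(5 − 0)/(7 − -9) = 2.8125 s.

t = 2.8125 s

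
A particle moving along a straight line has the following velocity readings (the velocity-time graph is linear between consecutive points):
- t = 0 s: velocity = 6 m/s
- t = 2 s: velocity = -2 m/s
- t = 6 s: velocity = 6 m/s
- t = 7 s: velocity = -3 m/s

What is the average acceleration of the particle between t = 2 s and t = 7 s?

Average acceleration = Δv/Δt = (-3 − -2)/(7 − 2) = -0.2 m/s².

-0.2 m/s²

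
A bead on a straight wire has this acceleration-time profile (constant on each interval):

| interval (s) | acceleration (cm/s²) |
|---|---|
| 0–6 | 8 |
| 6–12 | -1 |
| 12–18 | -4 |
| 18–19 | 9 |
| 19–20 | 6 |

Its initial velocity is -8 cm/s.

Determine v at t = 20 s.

Δv equals the area under the a-t graph; then v = v₀ + Δv.
0–6 s: 8 × 6 = 48 cm/s
6–12 s: -1 × 6 = -6 cm/s
12–18 s: -4 × 6 = -24 cm/s
18–19 s: 9 × 1 = 9 cm/s
19–20 s: 6 × 1 = 6 cm/s
Δv = 33 cm/s, so v(20) = -8 + (33) = 25 cm/s.

25 cm/s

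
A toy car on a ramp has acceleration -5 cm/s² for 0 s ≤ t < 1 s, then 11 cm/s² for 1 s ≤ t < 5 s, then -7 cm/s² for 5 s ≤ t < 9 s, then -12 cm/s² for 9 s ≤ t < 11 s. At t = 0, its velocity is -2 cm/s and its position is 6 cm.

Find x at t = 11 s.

147.5 cm

On each constant-a segment, Δv = aΔt and Δx = v₀Δt + ½aΔt²; chain segment to segment.
0–1 s: v starts -2 cm/s; Δx = -2·1 + ½·-5·1² = -4.5 cm; v ends -7 cm/s.
1–5 s: v starts -7 cm/s; Δx = -7·4 + ½·11·4² = 60 cm; v ends 37 cm/s.
5–9 s: v starts 37 cm/s; Δx = 37·4 + ½·-7·4² = 92 cm; v ends 9 cm/s.
9–11 s: v starts 9 cm/s; Δx = 9·2 + ½·-12·2² = -6 cm; v ends -15 cm/s.
x(11) = 6 + Σ Δx = 147.5 cm.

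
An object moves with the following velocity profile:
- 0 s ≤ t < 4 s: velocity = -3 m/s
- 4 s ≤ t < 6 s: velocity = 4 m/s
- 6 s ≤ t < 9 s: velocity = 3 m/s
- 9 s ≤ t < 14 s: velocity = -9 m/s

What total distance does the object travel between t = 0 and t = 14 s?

Total distance travelled is ∫|v| dt — sum the magnitudes of each area piece.
0–4 s: |-3| × 4 = 12 m
4–6 s: |4| × 2 = 8 m
6–9 s: |3| × 3 = 9 m
9–14 s: |-9| × 5 = 45 m
Total distance = 74 m

74 m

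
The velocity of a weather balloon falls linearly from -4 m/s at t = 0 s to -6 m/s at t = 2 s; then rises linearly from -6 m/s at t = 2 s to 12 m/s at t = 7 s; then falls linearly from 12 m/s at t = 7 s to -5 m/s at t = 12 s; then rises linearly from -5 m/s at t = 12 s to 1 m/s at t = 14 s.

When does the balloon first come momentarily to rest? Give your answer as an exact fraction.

t = 11/3 s

v changes sign on 2–7 s (from -6 to 12); the graph is linear there, so v = 0 at t = 2 + (6)·(7 − 2)/(12 − -6) = 11/3 s.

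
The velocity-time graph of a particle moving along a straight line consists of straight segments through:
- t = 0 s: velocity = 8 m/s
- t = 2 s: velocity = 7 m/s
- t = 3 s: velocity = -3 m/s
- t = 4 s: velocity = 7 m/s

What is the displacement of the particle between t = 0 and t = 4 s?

19 m

Displacement is the signed area under the v-t curve.
0–2 s: ½(8 + 7)(2) = 15 m
2–3 s: ½(7 + -3)(1) = 2 m
3–4 s: ½(-3 + 7)(1) = 2 m
Net displacement = 19 m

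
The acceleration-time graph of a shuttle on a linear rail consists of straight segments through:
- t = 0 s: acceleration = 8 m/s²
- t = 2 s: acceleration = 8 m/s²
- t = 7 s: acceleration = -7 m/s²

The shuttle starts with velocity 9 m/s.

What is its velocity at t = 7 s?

Δv equals the area under the a-t graph; then v = v₀ + Δv.
0–2 s: 8 × 2 = 16 m/s
2–7 s: ½(8 + -7)(5) = 2.5 m/s
Δv = 18.5 m/s, so v(7) = 9 + (18.5) = 27.5 m/s.

27.5 m/s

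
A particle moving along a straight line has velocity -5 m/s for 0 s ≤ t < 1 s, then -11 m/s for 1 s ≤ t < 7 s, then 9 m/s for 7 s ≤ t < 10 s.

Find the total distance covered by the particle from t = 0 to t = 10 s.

98 m

Total distance travelled is ∫|v| dt — sum the magnitudes of each area piece.
0–1 s: |-5| × 1 = 5 m
1–7 s: |-11| × 6 = 66 m
7–10 s: |9| × 3 = 27 m
Total distance = 98 m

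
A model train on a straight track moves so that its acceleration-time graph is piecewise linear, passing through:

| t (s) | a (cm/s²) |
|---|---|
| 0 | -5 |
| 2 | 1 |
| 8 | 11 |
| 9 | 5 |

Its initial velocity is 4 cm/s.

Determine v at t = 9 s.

44 cm/s

Δv equals the area under the a-t graph; then v = v₀ + Δv.
0–2 s: ½(-5 + 1)(2) = -4 cm/s
2–8 s: ½(1 + 11)(6) = 36 cm/s
8–9 s: ½(11 + 5)(1) = 8 cm/s
Δv = 40 cm/s, so v(9) = 4 + (40) = 44 cm/s.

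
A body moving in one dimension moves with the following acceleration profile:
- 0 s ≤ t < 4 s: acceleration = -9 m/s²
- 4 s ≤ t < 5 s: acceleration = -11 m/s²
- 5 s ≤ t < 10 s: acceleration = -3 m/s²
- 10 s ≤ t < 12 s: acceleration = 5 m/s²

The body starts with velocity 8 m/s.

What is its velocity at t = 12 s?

Δv equals the area under the a-t graph; then v = v₀ + Δv.
0–4 s: -9 × 4 = -36 m/s
4–5 s: -11 × 1 = -11 m/s
5–10 s: -3 × 5 = -15 m/s
10–12 s: 5 × 2 = 10 m/s
Δv = -52 m/s, so v(12) = 8 + (-52) = -44 m/s.

-44 m/s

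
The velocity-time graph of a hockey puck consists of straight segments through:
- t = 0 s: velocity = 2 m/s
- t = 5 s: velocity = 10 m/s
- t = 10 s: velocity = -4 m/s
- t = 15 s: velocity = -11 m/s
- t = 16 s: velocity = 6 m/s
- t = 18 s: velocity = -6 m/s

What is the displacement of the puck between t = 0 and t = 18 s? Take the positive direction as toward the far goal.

Net displacement equals the area under the velocity-time graph (areas below the axis count negative).
0–5 s: ½(2 + 10)(5) = 30 m
5–10 s: ½(10 + -4)(5) = 15 m
10–15 s: ½(-4 + -11)(5) = -37.5 m
15–16 s: ½(-11 + 6)(1) = -2.5 m
16–18 s: ½(6 + -6)(2) = 0 m
Net displacement = 5 m

5 m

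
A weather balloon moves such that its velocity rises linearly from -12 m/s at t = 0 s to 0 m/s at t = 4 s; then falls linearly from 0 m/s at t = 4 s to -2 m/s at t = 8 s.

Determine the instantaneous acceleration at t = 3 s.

3 m/s²

Acceleration is the slope of the v-t graph on 0–4 s: (0 − -12)/(4 − 0) = 3 m/s².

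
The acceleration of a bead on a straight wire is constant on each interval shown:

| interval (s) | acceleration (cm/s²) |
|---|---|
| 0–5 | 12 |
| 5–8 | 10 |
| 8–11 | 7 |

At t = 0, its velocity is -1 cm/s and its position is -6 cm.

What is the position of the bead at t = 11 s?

On each constant-a segment, Δv = aΔt and Δx = v₀Δt + ½aΔt²; chain segment to segment.
0–5 s: v starts -1 cm/s; Δx = -1·5 + ½·12·5² = 145 cm; v ends 59 cm/s.
5–8 s: v starts 59 cm/s; Δx = 59·3 + ½·10·3² = 222 cm; v ends 89 cm/s.
8–11 s: v starts 89 cm/s; Δx = 89·3 + ½·7·3² = 298.5 cm; v ends 110 cm/s.
x(11) = -6 + Σ Δx = 659.5 cm.

659.5 cm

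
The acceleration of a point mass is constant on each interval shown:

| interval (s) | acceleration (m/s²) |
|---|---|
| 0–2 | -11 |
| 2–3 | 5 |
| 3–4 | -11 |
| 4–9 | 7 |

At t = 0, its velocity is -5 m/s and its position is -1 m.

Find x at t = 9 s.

On each constant-a segment, Δv = aΔt and Δx = v₀Δt + ½aΔt²; chain segment to segment.
0–2 s: v starts -5 m/s; Δx = -5·2 + ½·-11·2² = -32 m; v ends -27 m/s.
2–3 s: v starts -27 m/s; Δx = -27·1 + ½·5·1² = -24.5 m; v ends -22 m/s.
3–4 s: v starts -22 m/s; Δx = -22·1 + ½·-11·1² = -27.5 m; v ends -33 m/s.
4–9 s: v starts -33 m/s; Δx = -33·5 + ½·7·5² = -77.5 m; v ends 2 m/s.
x(9) = -1 + Σ Δx = -162.5 m.

-162.5 m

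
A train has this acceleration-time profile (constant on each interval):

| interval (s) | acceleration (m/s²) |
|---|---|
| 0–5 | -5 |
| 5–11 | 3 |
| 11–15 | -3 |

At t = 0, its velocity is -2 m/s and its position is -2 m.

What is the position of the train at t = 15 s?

-242.5 m

On each constant-a segment, Δv = aΔt and Δx = v₀Δt + ½aΔt²; chain segment to segment.
0–5 s: v starts -2 m/s; Δx = -2·5 + ½·-5·5² = -72.5 m; v ends -27 m/s.
5–11 s: v starts -27 m/s; Δx = -27·6 + ½·3·6² = -108 m; v ends -9 m/s.
11–15 s: v starts -9 m/s; Δx = -9·4 + ½·-3·4² = -60 m; v ends -21 m/s.
x(15) = -2 + Σ Δx = -242.5 m.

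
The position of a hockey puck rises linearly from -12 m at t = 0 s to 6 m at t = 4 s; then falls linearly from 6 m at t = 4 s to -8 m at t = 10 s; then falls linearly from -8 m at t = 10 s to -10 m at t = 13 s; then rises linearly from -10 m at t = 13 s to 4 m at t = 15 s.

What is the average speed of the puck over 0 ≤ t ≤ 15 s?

3.2 m/s

Average speed = (total path length)/(elapsed time); on a piecewise-linear x-t graph the path length is Σ|Δx|.
0–4 s: |Δx| = |6 − -12| = 18 m
4–10 s: |Δx| = |-8 − 6| = 14 m
10–13 s: |Δx| = |-10 − -8| = 2 m
13–15 s: |Δx| = |4 − -10| = 14 m
Total path = 48 m; average speed = 48/15 = 3.2 m/s.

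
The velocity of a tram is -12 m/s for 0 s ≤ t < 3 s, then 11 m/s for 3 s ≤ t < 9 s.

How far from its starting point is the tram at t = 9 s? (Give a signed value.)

30 m

Net displacement equals the area under the velocity-time graph (areas below the axis count negative).
0–3 s: -12 × 3 = -36 m
3–9 s: 11 × 6 = 66 m
Net displacement = 30 m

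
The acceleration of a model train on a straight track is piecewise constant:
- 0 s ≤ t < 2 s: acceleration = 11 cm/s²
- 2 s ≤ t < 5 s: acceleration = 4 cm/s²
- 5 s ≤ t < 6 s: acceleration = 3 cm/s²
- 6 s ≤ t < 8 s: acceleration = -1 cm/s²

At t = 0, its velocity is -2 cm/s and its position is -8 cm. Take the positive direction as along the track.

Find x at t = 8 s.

189.5 cm

On each constant-a segment, Δv = aΔt and Δx = v₀Δt + ½aΔt²; chain segment to segment.
0–2 s: v starts -2 cm/s; Δx = -2·2 + ½·11·2² = 18 cm; v ends 20 cm/s.
2–5 s: v starts 20 cm/s; Δx = 20·3 + ½·4·3² = 78 cm; v ends 32 cm/s.
5–6 s: v starts 32 cm/s; Δx = 32·1 + ½·3·1² = 33.5 cm; v ends 35 cm/s.
6–8 s: v starts 35 cm/s; Δx = 35·2 + ½·-1·2² = 68 cm; v ends 33 cm/s.
x(8) = -8 + Σ Δx = 189.5 cm.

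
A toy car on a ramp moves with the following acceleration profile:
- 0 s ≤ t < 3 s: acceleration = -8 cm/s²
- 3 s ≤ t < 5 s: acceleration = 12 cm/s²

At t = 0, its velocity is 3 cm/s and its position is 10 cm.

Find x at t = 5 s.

-35 cm

On each constant-a segment, Δv = aΔt and Δx = v₀Δt + ½aΔt²; chain segment to segment.
0–3 s: v starts 3 cm/s; Δx = 3·3 + ½·-8·3² = -27 cm; v ends -21 cm/s.
3–5 s: v starts -21 cm/s; Δx = -21·2 + ½·12·2² = -18 cm; v ends 3 cm/s.
x(5) = 10 + Σ Δx = -35 cm.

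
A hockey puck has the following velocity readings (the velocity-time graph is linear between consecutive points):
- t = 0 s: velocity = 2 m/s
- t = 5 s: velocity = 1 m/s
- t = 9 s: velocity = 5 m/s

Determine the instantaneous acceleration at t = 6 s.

Acceleration is the slope of the v-t graph on 5–9 s: (5 − 1)/(9 − 5) = 1 m/s².

1 m/s²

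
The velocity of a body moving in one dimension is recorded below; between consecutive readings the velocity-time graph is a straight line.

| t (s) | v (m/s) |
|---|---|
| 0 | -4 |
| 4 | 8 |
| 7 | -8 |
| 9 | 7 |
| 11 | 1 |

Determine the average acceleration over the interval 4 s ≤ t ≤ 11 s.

-1 m/s²

Average acceleration = Δv/Δt = (1 − 8)/(11 − 4) = -1 m/s².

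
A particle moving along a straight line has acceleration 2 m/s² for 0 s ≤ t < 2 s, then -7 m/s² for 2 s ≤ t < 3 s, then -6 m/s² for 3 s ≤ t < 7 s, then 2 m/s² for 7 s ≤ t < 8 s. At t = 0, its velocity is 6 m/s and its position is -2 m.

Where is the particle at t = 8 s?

-35.5 m

On each constant-a segment, Δv = aΔt and Δx = v₀Δt + ½aΔt²; chain segment to segment.
0–2 s: v starts 6 m/s; Δx = 6·2 + ½·2·2² = 16 m; v ends 10 m/s.
2–3 s: v starts 10 m/s; Δx = 10·1 + ½·-7·1² = 6.5 m; v ends 3 m/s.
3–7 s: v starts 3 m/s; Δx = 3·4 + ½·-6·4² = -36 m; v ends -21 m/s.
7–8 s: v starts -21 m/s; Δx = -21·1 + ½·2·1² = -20 m; v ends -19 m/s.
x(8) = -2 + Σ Δx = -35.5 m.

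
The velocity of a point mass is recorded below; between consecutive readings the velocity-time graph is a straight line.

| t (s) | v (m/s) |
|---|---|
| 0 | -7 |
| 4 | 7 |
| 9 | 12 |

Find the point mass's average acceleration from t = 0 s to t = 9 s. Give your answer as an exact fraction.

19/9 m/s²

Average acceleration = Δv/Δt = (12 − -7)/(9 − 0) = 19/9 m/s².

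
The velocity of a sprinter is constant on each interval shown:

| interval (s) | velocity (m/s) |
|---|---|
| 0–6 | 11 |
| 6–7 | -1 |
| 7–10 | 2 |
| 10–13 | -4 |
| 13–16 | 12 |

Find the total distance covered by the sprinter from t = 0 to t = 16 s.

Total distance travelled is ∫|v| dt — sum the magnitudes of each area piece.
0–6 s: |11| × 6 = 66 m
6–7 s: |-1| × 1 = 1 m
7–10 s: |2| × 3 = 6 m
10–13 s: |-4| × 3 = 12 m
13–16 s: |12| × 3 = 36 m
Total distance = 121 m

121 m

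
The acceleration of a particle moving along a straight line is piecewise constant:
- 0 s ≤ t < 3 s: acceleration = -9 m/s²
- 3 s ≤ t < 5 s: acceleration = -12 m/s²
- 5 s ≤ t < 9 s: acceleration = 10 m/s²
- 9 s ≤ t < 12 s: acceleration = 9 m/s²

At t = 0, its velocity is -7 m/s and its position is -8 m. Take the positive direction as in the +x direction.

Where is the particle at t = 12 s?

On each constant-a segment, Δv = aΔt and Δx = v₀Δt + ½aΔt²; chain segment to segment.
0–3 s: v starts -7 m/s; Δx = -7·3 + ½·-9·3² = -61.5 m; v ends -34 m/s.
3–5 s: v starts -34 m/s; Δx = -34·2 + ½·-12·2² = -92 m; v ends -58 m/s.
5–9 s: v starts -58 m/s; Δx = -58·4 + ½·10·4² = -152 m; v ends -18 m/s.
9–12 s: v starts -18 m/s; Δx = -18·3 + ½·9·3² = -13.5 m; v ends 9 m/s.
x(12) = -8 + Σ Δx = -327 m.

-327 m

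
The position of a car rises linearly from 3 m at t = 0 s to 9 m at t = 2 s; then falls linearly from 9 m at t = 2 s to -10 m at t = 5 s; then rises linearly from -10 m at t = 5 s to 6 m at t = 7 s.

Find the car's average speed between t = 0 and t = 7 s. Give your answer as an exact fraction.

41/7 m/s

Average speed = (total path length)/(elapsed time); on a piecewise-linear x-t graph the path length is Σ|Δx|.
0–2 s: |Δx| = |9 − 3| = 6 m
2–5 s: |Δx| = |-10 − 9| = 19 m
5–7 s: |Δx| = |6 − -10| = 16 m
Total path = 41 m; average speed = 41/7 = 41/7 m/s.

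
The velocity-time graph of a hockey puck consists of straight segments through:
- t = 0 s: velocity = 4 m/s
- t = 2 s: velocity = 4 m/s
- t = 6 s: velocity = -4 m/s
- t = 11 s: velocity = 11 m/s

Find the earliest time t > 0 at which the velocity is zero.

v changes sign on 2–6 s (from 4 to -4); the graph is linear there, so v = 0 at t = 2 + (-4)·(6 − 2)/(-4 − 4) = 4 s.

t = 4 s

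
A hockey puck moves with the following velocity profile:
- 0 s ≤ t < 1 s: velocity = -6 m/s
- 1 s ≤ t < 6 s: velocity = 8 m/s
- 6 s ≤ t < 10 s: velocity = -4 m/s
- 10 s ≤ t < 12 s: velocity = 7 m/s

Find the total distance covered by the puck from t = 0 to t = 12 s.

Total distance travelled is ∫|v| dt — sum the magnitudes of each area piece.
0–1 s: |-6| × 1 = 6 m
1–6 s: |8| × 5 = 40 m
6–10 s: |-4| × 4 = 16 m
10–12 s: |7| × 2 = 14 m
Total distance = 76 m

76 m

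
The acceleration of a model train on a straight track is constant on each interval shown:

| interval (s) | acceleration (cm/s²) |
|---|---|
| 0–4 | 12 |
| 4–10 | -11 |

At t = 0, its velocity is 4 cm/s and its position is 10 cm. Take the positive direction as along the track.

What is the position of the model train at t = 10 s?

On each constant-a segment, Δv = aΔt and Δx = v₀Δt + ½aΔt²; chain segment to segment.
0–4 s: v starts 4 cm/s; Δx = 4·4 + ½·12·4² = 112 cm; v ends 52 cm/s.
4–10 s: v starts 52 cm/s; Δx = 52·6 + ½·-11·6² = 114 cm; v ends -14 cm/s.
x(10) = 10 + Σ Δx = 236 cm.

236 cm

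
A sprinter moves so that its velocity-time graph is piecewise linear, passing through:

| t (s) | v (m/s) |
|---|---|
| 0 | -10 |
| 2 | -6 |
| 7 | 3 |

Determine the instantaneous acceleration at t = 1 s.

Acceleration is the slope of the v-t graph on 0–2 s: (-6 − -10)/(2 − 0) = 2 m/s².

2 m/s²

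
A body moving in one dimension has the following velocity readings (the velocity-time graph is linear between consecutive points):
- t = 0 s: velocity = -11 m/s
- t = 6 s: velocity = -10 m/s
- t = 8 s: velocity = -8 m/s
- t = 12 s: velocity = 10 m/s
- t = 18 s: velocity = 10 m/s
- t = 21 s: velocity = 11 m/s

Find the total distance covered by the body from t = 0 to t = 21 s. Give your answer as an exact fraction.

Total distance travelled is ∫|v| dt — sum the magnitudes of each area piece.
0–6 s: |½(-11 + -10)(6)| = 63 m
6–8 s: |½(-10 + -8)(2)| = 18 m
8–12 s: v = 0 at t = 88/9 s; triangle areas 64/9 + 100/9 = 164/9 m
12–18 s: |10| × 6 = 60 m
18–21 s: |½(10 + 11)(3)| = 31.5 m
Total distance = 3433/18 m

3433/18 m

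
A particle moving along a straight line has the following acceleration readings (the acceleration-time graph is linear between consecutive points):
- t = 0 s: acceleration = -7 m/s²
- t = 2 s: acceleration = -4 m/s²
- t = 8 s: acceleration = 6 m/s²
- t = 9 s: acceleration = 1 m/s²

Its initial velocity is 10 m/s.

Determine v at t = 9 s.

Δv equals the area under the a-t graph; then v = v₀ + Δv.
0–2 s: ½(-7 + -4)(2) = -11 m/s
2–8 s: ½(-4 + 6)(6) = 6 m/s
8–9 s: ½(6 + 1)(1) = 3.5 m/s
Δv = -1.5 m/s, so v(9) = 10 + (-1.5) = 8.5 m/s.

8.5 m/s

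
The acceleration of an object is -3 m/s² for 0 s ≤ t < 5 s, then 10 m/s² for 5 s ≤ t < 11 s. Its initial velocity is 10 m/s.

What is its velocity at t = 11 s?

55 m/s

Δv equals the area under the a-t graph; then v = v₀ + Δv.
0–5 s: -3 × 5 = -15 m/s
5–11 s: 10 × 6 = 60 m/s
Δv = 45 m/s, so v(11) = 10 + (45) = 55 m/s.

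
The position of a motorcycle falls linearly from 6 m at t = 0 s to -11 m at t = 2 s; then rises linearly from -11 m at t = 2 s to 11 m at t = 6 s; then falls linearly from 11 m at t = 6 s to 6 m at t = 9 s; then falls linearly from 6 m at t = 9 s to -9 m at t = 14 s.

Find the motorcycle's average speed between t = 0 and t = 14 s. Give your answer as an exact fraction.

Average speed = (total path length)/(elapsed time); on a piecewise-linear x-t graph the path length is Σ|Δx|.
0–2 s: |Δx| = |-11 − 6| = 17 m
2–6 s: |Δx| = |11 − -11| = 22 m
6–9 s: |Δx| = |6 − 11| = 5 m
9–14 s: |Δx| = |-9 − 6| = 15 m
Total path = 59 m; average speed = 59/14 = 59/14 m/s.

59/14 m/s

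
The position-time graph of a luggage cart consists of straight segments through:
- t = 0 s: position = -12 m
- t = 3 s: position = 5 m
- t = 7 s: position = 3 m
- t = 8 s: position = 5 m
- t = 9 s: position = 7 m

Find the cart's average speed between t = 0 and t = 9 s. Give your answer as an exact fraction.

Average speed = (total path length)/(elapsed time); on a piecewise-linear x-t graph the path length is Σ|Δx|.
0–3 s: |Δx| = |5 − -12| = 17 m
3–7 s: |Δx| = |3 − 5| = 2 m
7–8 s: |Δx| = |5 − 3| = 2 m
8–9 s: |Δx| = |7 − 5| = 2 m
Total path = 23 m; average speed = 23/9 = 23/9 m/s.

23/9 m/s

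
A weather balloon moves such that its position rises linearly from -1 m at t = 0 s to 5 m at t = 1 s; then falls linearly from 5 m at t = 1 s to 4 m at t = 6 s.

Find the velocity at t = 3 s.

-0.2 m/s

Velocity is the slope of the x-t graph on 1–6 s: (4 − 5)/(6 − 1) = -0.2 m/s.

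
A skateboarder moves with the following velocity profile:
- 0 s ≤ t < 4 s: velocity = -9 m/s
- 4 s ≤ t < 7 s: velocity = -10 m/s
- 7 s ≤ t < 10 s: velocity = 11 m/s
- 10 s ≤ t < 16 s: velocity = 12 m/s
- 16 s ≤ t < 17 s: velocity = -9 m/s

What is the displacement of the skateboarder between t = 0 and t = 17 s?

Net displacement equals the area under the velocity-time graph (areas below the axis count negative).
0–4 s: -9 × 4 = -36 m
4–7 s: -10 × 3 = -30 m
7–10 s: 11 × 3 = 33 m
10–16 s: 12 × 6 = 72 m
16–17 s: -9 × 1 = -9 m
Net displacement = 30 m

30 m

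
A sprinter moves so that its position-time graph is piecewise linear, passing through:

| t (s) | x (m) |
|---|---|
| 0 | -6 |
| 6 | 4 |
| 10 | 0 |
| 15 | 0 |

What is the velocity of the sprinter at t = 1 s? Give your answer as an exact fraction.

Velocity is the slope of the x-t graph on 0–6 s: (4 − -6)/(6 − 0) = 5/3 m/s.

5/3 m/s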